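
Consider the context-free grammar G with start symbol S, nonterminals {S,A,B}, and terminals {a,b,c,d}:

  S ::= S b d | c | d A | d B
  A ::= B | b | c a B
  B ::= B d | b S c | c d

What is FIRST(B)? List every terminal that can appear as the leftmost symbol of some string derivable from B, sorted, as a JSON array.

Compute FIRST by fixpoint:
[1]
  A via A→b: +{b}
  A via A→c a B: +{c}
  B via B→b S c: +{b}
  B via B→c d: +{c}
  S via S→c: +{c}
  S via S→d A: +{d}
  FIRST(S)={c,d}  FIRST(A)={b,c}  FIRST(B)={b,c}
[2] (no change)
  FIRST(S)={c,d}  FIRST(A)={b,c}  FIRST(B)={b,c}

FIRST(B) = ["b", "c"]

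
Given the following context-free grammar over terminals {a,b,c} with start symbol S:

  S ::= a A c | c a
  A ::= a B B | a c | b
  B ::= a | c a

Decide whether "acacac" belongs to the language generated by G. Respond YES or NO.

Convert to CNF:
  S -> T0 X3 | T1 T0
  A -> T0 T1 | T0 X2 | b
  B -> T1 T0 | a
  T0 -> a
  T1 -> c
  X2 -> B B
  X3 -> A T1

CYK fill:
  [0..0]={B,T0}  "a"  orig:{B}
  [1..1]={T1}  "c"  orig:{}
  [2..2]={B,T0}  "a"  orig:{B}
  [3..3]={T1}  "c"  orig:{}
  [4..4]={B,T0}  "a"  orig:{B}
  [5..5]={T1}  "c"  orig:{}
  [0..1]={A}  "ac"
  [1..2]={B,S}  "ca"
  [2..3]={A}  "ac"
  [3..4]={B,S}  "ca"
  [4..5]={A}  "ac"
  [0..2]={X2}  "aca"  orig:{}
  [1..3]=∅  "cac"
  [2..4]={X2}  "aca"  orig:{}
  [3..5]=∅  "cac"
  [0..3]=∅  "acac"
  [1..4]={X2}  "caca"  orig:{}
  [2..5]=∅  "acac"
  [0..4]={A}  "acaca"
  [1..5]=∅  "cacac"
  [0..5]={X3}  "acacac"  orig:{}

S ∉ T[0,5] ⇒ NO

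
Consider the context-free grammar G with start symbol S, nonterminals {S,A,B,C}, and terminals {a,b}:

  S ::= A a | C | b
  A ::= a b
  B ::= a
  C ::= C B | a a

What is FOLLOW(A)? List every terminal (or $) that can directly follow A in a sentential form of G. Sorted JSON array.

Compute FIRST by fixpoint:
round 1:
  A via A→a b: +{a}
  B via B→a: +{a}
  C via C→a a: +{a}
  S via S→A a: +{a}
  S via S→b: +{b}
  FIRST(S)={a,b}  FIRST(A)={a}  FIRST(B)={a}  FIRST(C)={a}
round 2: (no change)
  FIRST(S)={a,b}  FIRST(A)={a}  FIRST(B)={a}  FIRST(C)={a}

FOLLOW sets:
seed FOLLOW(S) with $
[1]
  C→C B: FOLLOW(C) ⊇ FIRST(B) = {a}; new: +{a}
  C→C B: FOLLOW(B) ⊇ FOLLOW(C) ⊇ {a}; new: +{a}
  S→A a: FOLLOW(A) ⊇ FIRST(a) = {a}; new: +{a}
  S→C: FOLLOW(C) ⊇ FOLLOW(S) ⊇ {$}; new: +{$}
  FOLLOW(S)={$}  FOLLOW(A)={a}  FOLLOW(B)={a}  FOLLOW(C)={$,a}
[2]
  C→C B: FOLLOW(B) ⊇ FOLLOW(C) ⊇ {$,a}; new: +{$}
  FOLLOW(S)={$}  FOLLOW(A)={a}  FOLLOW(B)={$,a}  FOLLOW(C)={$,a}
[3] done
  FOLLOW(S)={$}  FOLLOW(A)={a}  FOLLOW(B)={$,a}  FOLLOW(C)={$,a}

FOLLOW(A) = ["a"]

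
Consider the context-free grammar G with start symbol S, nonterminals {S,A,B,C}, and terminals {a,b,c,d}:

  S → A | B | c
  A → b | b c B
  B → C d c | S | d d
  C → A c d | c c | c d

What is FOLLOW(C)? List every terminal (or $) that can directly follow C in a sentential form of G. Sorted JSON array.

Compute FIRST by fixpoint:
pass 1:
  A via A→b: +{b}
  B via B→d d: +{d}
  C via C→A c d: +{b}
  C via C→c c: +{c}
  S via S→A: +{b}
  S via S→B: +{d}
  S via S→c: +{c}
  FIRST[S]={b,c,d}  FIRST[A]={b}  FIRST[B]={d}  FIRST[C]={b,c}
pass 2:
  B via B→C d c: +{b,c}
  FIRST[S]={b,c,d}  FIRST[A]={b}  FIRST[B]={b,c,d}  FIRST[C]={b,c}
pass 3: — fixpoint
  FIRST[S]={b,c,d}  FIRST[A]={b}  FIRST[B]={b,c,d}  FIRST[C]={b,c}

FOLLOW sets:
initialize: $ ∈ FOLLOW(S)
iter 1:
  B→C d c: FOLLOW(C) ⊇ FIRST(d) = {d}; new: +{d}
  C→A c d: FOLLOW(A) ⊇ FIRST(c) = {c}; new: +{c}
  S→A: FOLLOW(A) ⊇ FOLLOW(S) ⊇ {$}; new: +{$}
  S→B: FOLLOW(B) ⊇ FOLLOW(S) ⊇ {$}; new: +{$}
  FOLLOW[S]={$}  FOLLOW[A]={$,c}  FOLLOW[B]={$}  FOLLOW[C]={d}
iter 2:
  A→b c B: FOLLOW(B) ⊇ FOLLOW(A) ⊇ {$,c}; new: +{c}
  B→S: FOLLOW(S) ⊇ FOLLOW(B) ⊇ {$,c}; new: +{c}
  FOLLOW[S]={$,c}  FOLLOW[A]={$,c}  FOLLOW[B]={$,c}  FOLLOW[C]={d}
iter 3: (no change)
  FOLLOW[S]={$,c}  FOLLOW[A]={$,c}  FOLLOW[B]={$,c}  FOLLOW[C]={d}

FOLLOW(C) = ["d"]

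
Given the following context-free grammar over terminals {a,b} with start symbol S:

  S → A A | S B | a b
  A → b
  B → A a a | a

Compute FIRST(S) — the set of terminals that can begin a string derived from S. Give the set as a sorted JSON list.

FIRST iteration:
round 1:
  A via A→b: +{b}
  B via B→A a a: +{b}
  B via B→a: +{a}
  S via S→A A: +{b}
  S via S→a b: +{a}
  S: {a,b}  A: {b}  B: {a,b}
round 2: done
  S: {a,b}  A: {b}  B: {a,b}

FIRST(S) = ["a", "b"]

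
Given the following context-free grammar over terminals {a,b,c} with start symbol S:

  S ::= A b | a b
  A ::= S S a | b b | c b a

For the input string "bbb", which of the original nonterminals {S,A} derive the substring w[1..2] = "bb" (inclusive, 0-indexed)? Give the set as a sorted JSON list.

Convert to CNF:
  S -> A T1 | T0 T1
  A -> S X3 | T1 T1 | T2 X4
  T0 -> a
  T1 -> b
  T2 -> c
  X3 -> S T0
  X4 -> T1 T0

CYK fill — only the sub-triangle for w[1..2]:
  cell(1,1) b: {T1}  orig:{}
  cell(2,2) b: {T1}  orig:{}
  cell(1,2) bb: {A}

Original NTs in T[1,2] deriving "bb": ["A"]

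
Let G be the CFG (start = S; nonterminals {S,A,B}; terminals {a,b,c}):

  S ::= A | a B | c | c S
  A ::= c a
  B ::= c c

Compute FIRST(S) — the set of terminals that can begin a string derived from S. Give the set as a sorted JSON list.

FIRST iteration:
[1]
  A via A→c a: +{c}
  B via B→c c: +{c}
  S via S→A: +{c}
  S via S→a B: +{a}
  S: {a,c}  A: {c}  B: {c}
[2] done
  S: {a,c}  A: {c}  B: {c}

FIRST(S) = ["a", "c"]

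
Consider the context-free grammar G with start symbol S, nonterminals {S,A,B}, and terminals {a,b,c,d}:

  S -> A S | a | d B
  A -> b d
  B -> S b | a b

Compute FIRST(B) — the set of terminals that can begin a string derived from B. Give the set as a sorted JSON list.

FIRST iteration:
iter 1:
  A via A→b d: +{b}
  B via B→a b: +{a}
  S via S→A S: +{b}
  S via S→a: +{a}
  S via S→d B: +{d}
  S: {a,b,d}  A: {b}  B: {a}
iter 2:
  B via B→S b: +{b,d}
  S: {a,b,d}  A: {b}  B: {a,b,d}
iter 3: done
  S: {a,b,d}  A: {b}  B: {a,b,d}

FIRST(B) = ["a", "b", "d"]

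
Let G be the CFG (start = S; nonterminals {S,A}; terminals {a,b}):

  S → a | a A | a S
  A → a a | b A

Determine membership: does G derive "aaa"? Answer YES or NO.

Convert to CNF:
  S -> T0 A | T0 S | a
  A -> T0 T0 | T1 A
  T0 -> a
  T1 -> b

CYK table (by increasing span):
  [0..0]={S,T0}  "a"  orig:{S}
  [1..1]={S,T0}  "a"  orig:{S}
  [2..2]={S,T0}  "a"  orig:{S}
  [0..1]={A,S}  "aa"
  [1..2]={A,S}  "aa"
  [0..2]={S}  "aaa"

S ∈ T[0,2] ⇒ YES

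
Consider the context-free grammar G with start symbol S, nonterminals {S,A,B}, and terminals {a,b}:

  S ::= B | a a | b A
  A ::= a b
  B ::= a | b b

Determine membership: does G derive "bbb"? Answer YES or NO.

CNF form of G:
  S -> T0 T0 | T1 A | T1 T1 | a
  A -> T0 T1
  B -> T1 T1 | a
  T0 -> a
  T1 -> b

CYK table (by increasing span):
  [0..0]={T1}  "b"  orig:{}
  [1..1]={T1}  "b"  orig:{}
  [2..2]={T1}  "b"  orig:{}
  [0..1]={B,S}  "bb"
  [1..2]={B,S}  "bb"
  [0..2]=∅  "bbb"

S ∉ T[0,2] ⇒ NO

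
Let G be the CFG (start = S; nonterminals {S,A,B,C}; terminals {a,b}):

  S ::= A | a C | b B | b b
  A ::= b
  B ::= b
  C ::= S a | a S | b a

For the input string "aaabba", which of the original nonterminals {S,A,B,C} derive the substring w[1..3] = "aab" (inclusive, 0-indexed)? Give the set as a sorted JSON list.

CNF form of G:
  S -> T0 C | T1 B | T1 T1 | b
  A -> b
  B -> b
  C -> S T0 | T0 S | T1 T0
  T0 -> a
  T1 -> b

CYK table (by increasing span) — only the sub-triangle for w[1..3]:
  cell(1,1) a: {T0}  orig:{}
  cell(2,2) a: {T0}  orig:{}
  cell(3,3) b: {A,B,S,T1}  orig:{A,B,S}
  cell(1,2) aa: ∅
  cell(2,3) ab: {C}
  cell(1,3) aab: {S}

Original NTs in T[1,3] deriving "aab": ["S"]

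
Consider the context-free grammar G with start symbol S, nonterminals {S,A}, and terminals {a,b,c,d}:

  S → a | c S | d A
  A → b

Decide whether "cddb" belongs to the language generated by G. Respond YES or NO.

CNF form of G:
  S -> T0 S | T1 A | a
  A -> b
  T0 -> c
  T1 -> d

CYK fill:
  cell(0,0) c: {T0}  orig:{}
  cell(1,1) d: {T1}  orig:{}
  cell(2,2) d: {T1}  orig:{}
  cell(3,3) b: {A}
  cell(0,1) cd: ∅
  cell(1,2) dd: ∅
  cell(2,3) db: {S}
  cell(0,2) cdd: ∅
  cell(1,3) ddb: ∅
  cell(0,3) cddb: ∅

S ∉ T[0,3] ⇒ NO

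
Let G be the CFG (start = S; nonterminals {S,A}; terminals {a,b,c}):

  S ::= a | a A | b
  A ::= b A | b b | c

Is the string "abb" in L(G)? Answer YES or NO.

CNF form of G:
  S -> T1 A | a | b
  A -> T0 A | T0 T0 | c
  T0 -> b
  T1 -> a

CYK fill:
  T[0,0] 'a' = {S,T1}  orig:{S}
  T[1,1] 'b' = {S,T0}  orig:{S}
  T[2,2] 'b' = {S,T0}  orig:{S}
  T[0,1] 'ab' = ∅
  T[1,2] 'bb' = {A}
  T[0,2] 'abb' = {S}

S ∈ T[0,2] ⇒ YES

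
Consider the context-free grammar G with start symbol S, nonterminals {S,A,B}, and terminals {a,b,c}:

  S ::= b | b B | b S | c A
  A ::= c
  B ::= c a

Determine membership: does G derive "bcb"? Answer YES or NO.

CNF form of G:
  S -> T0 A | T2 B | T2 S | b
  A -> c
  B -> T0 T1
  T0 -> c
  T1 -> a
  T2 -> b

Fill CYK table bottom-up:
  cell(0,0) b: {S,T2}  orig:{S}
  cell(1,1) c: {A,T0}  orig:{A}
  cell(2,2) b: {S,T2}  orig:{S}
  cell(0,1) bc: ∅
  cell(1,2) cb: ∅
  cell(0,2) bcb: ∅

S ∉ T[0,2] ⇒ NO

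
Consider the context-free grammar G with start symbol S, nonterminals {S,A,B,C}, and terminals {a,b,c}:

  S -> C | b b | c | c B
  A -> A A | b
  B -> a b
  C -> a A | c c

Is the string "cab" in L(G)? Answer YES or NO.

CNF form of G:
  S -> T0 A | T1 T1 | T2 B | T2 T2 | c
  A -> A A | b
  B -> T0 T1
  C -> T0 A | T2 T2
  T0 -> a
  T1 -> b
  T2 -> c

CYK table (by increasing span):
  T[0,0] 'c' = {S,T2}  orig:{S}
  T[1,1] 'a' = {T0}  orig:{}
  T[2,2] 'b' = {A,T1}  orig:{A}
  T[0,1] 'ca' = ∅
  T[1,2] 'ab' = {B,C,S}
  T[0,2] 'cab' = {S}

S ∈ T[0,2] ⇒ YES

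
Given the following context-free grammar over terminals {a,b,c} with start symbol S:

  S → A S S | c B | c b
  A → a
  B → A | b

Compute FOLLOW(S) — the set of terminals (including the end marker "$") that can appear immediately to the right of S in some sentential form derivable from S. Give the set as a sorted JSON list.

FIRST iteration:
iter 1:
  A via A→a: +{a}
  B via B→A: +{a}
  B via B→b: +{b}
  S via S→A S S: +{a}
  S via S→c B: +{c}
  S: {a,c}  A: {a}  B: {a,b}
iter 2: (no change)
  S: {a,c}  A: {a}  B: {a,b}

Compute FOLLOW by fixpoint:
seed FOLLOW(S) with $
round 1:
  S→A S S: FOLLOW(A) ⊇ FIRST(S) = {a,c}; new: +{a,c}
  S→A S S: FOLLOW(S) ⊇ FIRST(S) = {a,c}; new: +{a,c}
  S→c B: FOLLOW(B) ⊇ FOLLOW(S) ⊇ {$,a,c}; new: +{$,a,c}
  S: {$,a,c}  A: {a,c}  B: {$,a,c}
round 2:
  B→A: FOLLOW(A) ⊇ FOLLOW(B) ⊇ {$,a,c}; new: +{$}
  S: {$,a,c}  A: {$,a,c}  B: {$,a,c}
round 3: — fixpoint
  S: {$,a,c}  A: {$,a,c}  B: {$,a,c}

FOLLOW(S) = ["$", "a", "c"]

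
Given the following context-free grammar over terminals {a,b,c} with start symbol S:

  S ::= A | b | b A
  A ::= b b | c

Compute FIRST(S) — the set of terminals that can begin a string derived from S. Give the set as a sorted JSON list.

Compute FIRST by fixpoint:
[1]
  A via A→b b: +{b}
  A via A→c: +{c}
  S via S→A: +{b,c}
  FIRST[S]={b,c}  FIRST[A]={b,c}
[2] (stable)
  FIRST[S]={b,c}  FIRST[A]={b,c}

FIRST(S) = ["b", "c"]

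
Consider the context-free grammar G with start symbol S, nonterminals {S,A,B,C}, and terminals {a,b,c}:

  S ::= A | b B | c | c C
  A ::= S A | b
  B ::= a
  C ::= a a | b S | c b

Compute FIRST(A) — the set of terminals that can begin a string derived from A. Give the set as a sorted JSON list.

FIRST iteration:
iter 1:
  A via A→b: +{b}
  B via B→a: +{a}
  C via C→a a: +{a}
  C via C→b S: +{b}
  C via C→c b: +{c}
  S via S→A: +{b}
  S via S→c: +{c}
  S: {b,c}  A: {b}  B: {a}  C: {a,b,c}
iter 2:
  A via A→S A: +{c}
  S: {b,c}  A: {b,c}  B: {a}  C: {a,b,c}
iter 3: — fixpoint
  S: {b,c}  A: {b,c}  B: {a}  C: {a,b,c}

FIRST(A) = ["b", "c"]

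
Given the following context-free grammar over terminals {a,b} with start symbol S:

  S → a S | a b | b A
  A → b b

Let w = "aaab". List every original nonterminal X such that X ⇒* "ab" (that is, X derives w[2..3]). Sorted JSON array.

Convert to CNF:
  S -> T0 A | T1 S | T1 T0
  A -> T0 T0
  T0 -> b
  T1 -> a

CYK table (by increasing span) — only the sub-triangle for w[2..3]:
  [2..2]={T1}  "a"  orig:{}
  [3..3]={T0}  "b"  orig:{}
  [2..3]={S}  "ab"

Original NTs in T[2,3] deriving "ab": ["S"]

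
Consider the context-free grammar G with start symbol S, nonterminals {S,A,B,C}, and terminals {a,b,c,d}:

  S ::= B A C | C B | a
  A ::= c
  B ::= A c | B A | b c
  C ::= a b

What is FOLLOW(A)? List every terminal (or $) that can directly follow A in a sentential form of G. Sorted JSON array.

FIRST iteration:
[1]
  A via A→c: +{c}
  B via B→A c: +{c}
  B via B→b c: +{b}
  C via C→a b: +{a}
  S via S→B A C: +{b,c}
  S via S→C B: +{a}
  S: {a,b,c}  A: {c}  B: {b,c}  C: {a}
[2] — fixpoint
  S: {a,b,c}  A: {c}  B: {b,c}  C: {a}

FOLLOW iteration:
FOLLOW(S) := {$}
round 1:
  B→A c: FOLLOW(A) ⊇ FIRST(c) = {c}; new: +{c}
  B→B A: FOLLOW(B) ⊇ FIRST(A) = {c}; new: +{c}
  S→B A C: FOLLOW(A) ⊇ FIRST(C) = {a}; new: +{a}
  S→B A C: FOLLOW(C) ⊇ FOLLOW(S) ⊇ {$}; new: +{$}
  S→C B: FOLLOW(C) ⊇ FIRST(B) = {b,c}; new: +{b,c}
  S→C B: FOLLOW(B) ⊇ FOLLOW(S) ⊇ {$}; new: +{$}
  FOLLOW(S)={$}  FOLLOW(A)={a,c}  FOLLOW(B)={$,c}  FOLLOW(C)={$,b,c}
round 2:
  B→B A: FOLLOW(A) ⊇ FOLLOW(B) ⊇ {$,c}; new: +{$}
  FOLLOW(S)={$}  FOLLOW(A)={$,a,c}  FOLLOW(B)={$,c}  FOLLOW(C)={$,b,c}
round 3: (stable)
  FOLLOW(S)={$}  FOLLOW(A)={$,a,c}  FOLLOW(B)={$,c}  FOLLOW(C)={$,b,c}

FOLLOW(A) = ["$", "a", "c"]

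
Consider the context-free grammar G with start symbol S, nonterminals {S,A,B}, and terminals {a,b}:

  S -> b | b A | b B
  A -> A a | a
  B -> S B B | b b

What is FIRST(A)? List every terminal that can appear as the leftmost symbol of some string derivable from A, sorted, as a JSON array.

FIRST iteration:
pass 1:
  A via A→a: +{a}
  B via B→b b: +{b}
  S via S→b: +{b}
  S: {b}  A: {a}  B: {b}
pass 2: (stable)
  S: {b}  A: {a}  B: {b}

FIRST(A) = ["a"]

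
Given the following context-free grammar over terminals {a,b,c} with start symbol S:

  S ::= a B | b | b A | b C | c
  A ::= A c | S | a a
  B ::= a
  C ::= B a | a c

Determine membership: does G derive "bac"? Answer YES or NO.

CNF form of G:
  S -> T1 B | T2 A | T2 C | b | c
  A -> A T0 | T1 B | T1 T1 | T2 A | T2 C | b | c
  B -> a
  C -> B T1 | T1 T0
  T0 -> c
  T1 -> a
  T2 -> b

CYK fill:
  cell(0,0) b: {A,S,T2}  orig:{A,S}
  cell(1,1) a: {B,T1}  orig:{B}
  cell(2,2) c: {A,S,T0}  orig:{A,S}
  cell(0,1) ba: ∅
  cell(1,2) ac: {C}
  cell(0,2) bac: {A,S}

S ∈ T[0,2] ⇒ YES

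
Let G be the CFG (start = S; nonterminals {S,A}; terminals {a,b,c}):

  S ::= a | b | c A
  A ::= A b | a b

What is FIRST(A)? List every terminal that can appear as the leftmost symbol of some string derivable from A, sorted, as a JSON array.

FIRST iteration:
pass 1:
  A via A→a b: +{a}
  S via S→a: +{a}
  S via S→b: +{b}
  S via S→c A: +{c}
  FIRST[S]={a,b,c}  FIRST[A]={a}
pass 2: (stable)
  FIRST[S]={a,b,c}  FIRST[A]={a}

FIRST(A) = ["a"]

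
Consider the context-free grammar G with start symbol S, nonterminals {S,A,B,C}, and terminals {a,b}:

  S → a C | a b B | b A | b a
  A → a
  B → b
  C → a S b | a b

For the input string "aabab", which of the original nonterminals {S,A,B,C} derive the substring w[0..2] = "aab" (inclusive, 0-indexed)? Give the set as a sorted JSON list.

Convert to CNF:
  S -> T0 C | T0 X3 | T1 A | T1 T0
  A -> a
  B -> b
  C -> T0 T1 | T0 X2
  T0 -> a
  T1 -> b
  X2 -> S T1
  X3 -> T1 B

CYK fill — only the sub-triangle for w[0..2]:
  [0..0]={A,T0}  "a"  orig:{A}
  [1..1]={A,T0}  "a"  orig:{A}
  [2..2]={B,T1}  "b"  orig:{B}
  [0..1]=∅  "aa"
  [1..2]={C}  "ab"
  [0..2]={S}  "aab"

Original NTs in T[0,2] deriving "aab": ["S"]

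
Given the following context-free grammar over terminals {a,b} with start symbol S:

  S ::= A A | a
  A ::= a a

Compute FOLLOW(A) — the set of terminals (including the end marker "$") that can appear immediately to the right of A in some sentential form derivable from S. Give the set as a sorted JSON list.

Compute FIRST by fixpoint:
round 1:
  A via A→a a: +{a}
  S via S→A A: +{a}
  FIRST(S)={a}  FIRST(A)={a}
round 2: — fixpoint
  FIRST(S)={a}  FIRST(A)={a}

Compute FOLLOW by fixpoint:
initialize: $ ∈ FOLLOW(S)
iter 1:
  S→A A: FOLLOW(A) ⊇ FIRST(A) = {a}; new: +{a}
  S→A A: FOLLOW(A) ⊇ FOLLOW(S) ⊇ {$}; new: +{$}
  FOLLOW[S]={$}  FOLLOW[A]={$,a}
iter 2: (stable)
  FOLLOW[S]={$}  FOLLOW[A]={$,a}

FOLLOW(A) = ["$", "a"]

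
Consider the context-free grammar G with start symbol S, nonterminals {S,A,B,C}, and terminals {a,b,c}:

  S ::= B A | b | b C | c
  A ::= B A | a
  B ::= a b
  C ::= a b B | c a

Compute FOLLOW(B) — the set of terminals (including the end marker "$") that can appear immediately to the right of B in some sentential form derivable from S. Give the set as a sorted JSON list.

FIRST iteration:
[1]
  A via A→a: +{a}
  B via B→a b: +{a}
  C via C→a b B: +{a}
  C via C→c a: +{c}
  S via S→B A: +{a}
  S via S→b: +{b}
  S via S→c: +{c}
  S: {a,b,c}  A: {a}  B: {a}  C: {a,c}
[2] — fixpoint
  S: {a,b,c}  A: {a}  B: {a}  C: {a,c}

FOLLOW iteration:
FOLLOW(S) := {$}
round 1:
  A→B A: FOLLOW(B) ⊇ FIRST(A) = {a}; new: +{a}
  S→B A: FOLLOW(A) ⊇ FOLLOW(S) ⊇ {$}; new: +{$}
  S→b C: FOLLOW(C) ⊇ FOLLOW(S) ⊇ {$}; new: +{$}
  S: {$}  A: {$}  B: {a}  C: {$}
round 2:
  C→a b B: FOLLOW(B) ⊇ FOLLOW(C) ⊇ {$}; new: +{$}
  S: {$}  A: {$}  B: {$,a}  C: {$}
round 3: done
  S: {$}  A: {$}  B: {$,a}  C: {$}

FOLLOW(B) = ["$", "a"]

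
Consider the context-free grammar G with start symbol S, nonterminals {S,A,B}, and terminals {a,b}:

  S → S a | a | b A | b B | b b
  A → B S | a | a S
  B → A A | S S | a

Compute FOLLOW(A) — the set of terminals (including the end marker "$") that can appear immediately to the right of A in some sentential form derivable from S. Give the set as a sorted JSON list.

FIRST iteration:
round 1:
  A via A→a: +{a}
  B via B→A A: +{a}
  S via S→a: +{a}
  S via S→b A: +{b}
  FIRST(S)={a,b}  FIRST(A)={a}  FIRST(B)={a}
round 2:
  B via B→S S: +{b}
  FIRST(S)={a,b}  FIRST(A)={a}  FIRST(B)={a,b}
round 3:
  A via A→B S: +{b}
  FIRST(S)={a,b}  FIRST(A)={a,b}  FIRST(B)={a,b}
round 4: — fixpoint
  FIRST(S)={a,b}  FIRST(A)={a,b}  FIRST(B)={a,b}

Compute FOLLOW by fixpoint:
FOLLOW(S) := {$}
round 1:
  A→B S: FOLLOW(B) ⊇ FIRST(S) = {a,b}; new: +{a,b}
  B→A A: FOLLOW(A) ⊇ FIRST(A) = {a,b}; new: +{a,b}
  B→S S: FOLLOW(S) ⊇ FIRST(S) = {a,b}; new: +{a,b}
  S→b A: FOLLOW(A) ⊇ FOLLOW(S) ⊇ {$,a,b}; new: +{$}
  S→b B: FOLLOW(B) ⊇ FOLLOW(S) ⊇ {$,a,b}; new: +{$}
  FOLLOW(S)={$,a,b}  FOLLOW(A)={$,a,b}  FOLLOW(B)={$,a,b}
round 2: done
  FOLLOW(S)={$,a,b}  FOLLOW(A)={$,a,b}  FOLLOW(B)={$,a,b}

FOLLOW(A) = ["$", "a", "b"]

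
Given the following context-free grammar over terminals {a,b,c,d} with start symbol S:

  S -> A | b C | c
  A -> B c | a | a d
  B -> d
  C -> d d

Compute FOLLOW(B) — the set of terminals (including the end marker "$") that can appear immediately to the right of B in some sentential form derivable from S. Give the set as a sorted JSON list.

FIRST iteration:
round 1:
  A via A→a: +{a}
  B via B→d: +{d}
  C via C→d d: +{d}
  S via S→A: +{a}
  S via S→b C: +{b}
  S via S→c: +{c}
  FIRST(S)={a,b,c}  FIRST(A)={a}  FIRST(B)={d}  FIRST(C)={d}
round 2:
  A via A→B c: +{d}
  S via S→A: +{d}
  FIRST(S)={a,b,c,d}  FIRST(A)={a,d}  FIRST(B)={d}  FIRST(C)={d}
round 3: (no change)
  FIRST(S)={a,b,c,d}  FIRST(A)={a,d}  FIRST(B)={d}  FIRST(C)={d}

FOLLOW iteration:
initialize: $ ∈ FOLLOW(S)
[1]
  A→B c: FOLLOW(B) ⊇ FIRST(c) = {c}; new: +{c}
  S→A: FOLLOW(A) ⊇ FOLLOW(S) ⊇ {$}; new: +{$}
  S→b C: FOLLOW(C) ⊇ FOLLOW(S) ⊇ {$}; new: +{$}
  FOLLOW(S)={$}  FOLLOW(A)={$}  FOLLOW(B)={c}  FOLLOW(C)={$}
[2] — fixpoint
  FOLLOW(S)={$}  FOLLOW(A)={$}  FOLLOW(B)={c}  FOLLOW(C)={$}

FOLLOW(B) = ["c"]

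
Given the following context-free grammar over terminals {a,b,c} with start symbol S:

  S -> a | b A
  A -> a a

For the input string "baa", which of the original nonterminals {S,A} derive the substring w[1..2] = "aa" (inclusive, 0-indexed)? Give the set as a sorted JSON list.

Convert to CNF:
  S -> T1 A | a
  A -> T0 T0
  T0 -> a
  T1 -> b

CYK table (by increasing span), restricted to cells inside w[1..2]:
  cell(1,1) a: {S,T0}  orig:{S}
  cell(2,2) a: {S,T0}  orig:{S}
  cell(1,2) aa: {A}

Original NTs in T[1,2] deriving "aa": ["A"]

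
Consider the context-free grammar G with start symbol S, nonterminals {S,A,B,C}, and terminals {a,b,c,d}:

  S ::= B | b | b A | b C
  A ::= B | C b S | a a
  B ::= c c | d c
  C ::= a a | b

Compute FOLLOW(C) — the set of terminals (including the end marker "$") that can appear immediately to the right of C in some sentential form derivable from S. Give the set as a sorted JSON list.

FIRST sets, iterate to fixpoint:
iter 1:
  A via A→a a: +{a}
  B via B→c c: +{c}
  B via B→d c: +{d}
  C via C→a a: +{a}
  C via C→b: +{b}
  S via S→B: +{c,d}
  S via S→b: +{b}
  FIRST(S)={b,c,d}  FIRST(A)={a}  FIRST(B)={c,d}  FIRST(C)={a,b}
iter 2:
  A via A→B: +{c,d}
  A via A→C b S: +{b}
  FIRST(S)={b,c,d}  FIRST(A)={a,b,c,d}  FIRST(B)={c,d}  FIRST(C)={a,b}
iter 3: done
  FIRST(S)={b,c,d}  FIRST(A)={a,b,c,d}  FIRST(B)={c,d}  FIRST(C)={a,b}

Compute FOLLOW by fixpoint:
FOLLOW(S) := {$}
pass 1:
  A→C b S: FOLLOW(C) ⊇ FIRST(b) = {b}; new: +{b}
  S→B: FOLLOW(B) ⊇ FOLLOW(S) ⊇ {$}; new: +{$}
  S→b A: FOLLOW(A) ⊇ FOLLOW(S) ⊇ {$}; new: +{$}
  S→b C: FOLLOW(C) ⊇ FOLLOW(S) ⊇ {$}; new: +{$}
  S: {$}  A: {$}  B: {$}  C: {$,b}
pass 2: done
  S: {$}  A: {$}  B: {$}  C: {$,b}

FOLLOW(C) = ["$", "b"]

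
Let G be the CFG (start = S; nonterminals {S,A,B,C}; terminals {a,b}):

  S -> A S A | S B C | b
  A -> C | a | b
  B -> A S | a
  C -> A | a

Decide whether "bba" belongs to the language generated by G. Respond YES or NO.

Convert to CNF:
  S -> A X0 | S X1 | b
  A -> a | b
  B -> A S | a
  C -> a | b
  X0 -> S A
  X1 -> B C

Fill CYK table bottom-up:
  cell(0,0) b: {A,C,S}
  cell(1,1) b: {A,C,S}
  cell(2,2) a: {A,B,C}
  cell(0,1) bb: {B,X0}  orig:{B}
  cell(1,2) ba: {X0}  orig:{}
  cell(0,2) bba: {S,X1}  orig:{S}

S ∈ T[0,2] ⇒ YES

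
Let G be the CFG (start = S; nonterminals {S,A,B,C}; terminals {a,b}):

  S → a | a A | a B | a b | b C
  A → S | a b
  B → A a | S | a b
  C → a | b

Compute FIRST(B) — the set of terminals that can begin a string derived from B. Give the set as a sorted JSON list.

FIRST sets, iterate to fixpoint:
round 1:
  A via A→a b: +{a}
  B via B→A a: +{a}
  C via C→a: +{a}
  C via C→b: +{b}
  S via S→a: +{a}
  S via S→b C: +{b}
  FIRST[S]={a,b}  FIRST[A]={a}  FIRST[B]={a}  FIRST[C]={a,b}
round 2:
  A via A→S: +{b}
  B via B→A a: +{b}
  FIRST[S]={a,b}  FIRST[A]={a,b}  FIRST[B]={a,b}  FIRST[C]={a,b}
round 3: (no change)
  FIRST[S]={a,b}  FIRST[A]={a,b}  FIRST[B]={a,b}  FIRST[C]={a,b}

FIRST(B) = ["a", "b"]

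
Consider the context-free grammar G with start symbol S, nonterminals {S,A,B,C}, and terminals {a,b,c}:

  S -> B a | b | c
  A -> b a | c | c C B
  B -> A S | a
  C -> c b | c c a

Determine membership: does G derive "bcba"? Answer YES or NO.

Convert to CNF:
  S -> B T1 | b | c
  A -> T0 T1 | T2 X3 | c
  B -> A S | a
  C -> T2 T0 | T2 X4
  T0 -> b
  T1 -> a
  T2 -> c
  X3 -> C B
  X4 -> T2 T1

CYK fill:
  cell(0,0) b: {S,T0}  orig:{S}
  cell(1,1) c: {A,S,T2}  orig:{A,S}
  cell(2,2) b: {S,T0}  orig:{S}
  cell(3,3) a: {B,T1}  orig:{B}
  cell(0,1) bc: ∅
  cell(1,2) cb: {B,C}
  cell(2,3) ba: {A}
  cell(0,2) bcb: ∅
  cell(1,3) cba: {S,X3}  orig:{S}
  cell(0,3) bcba: ∅

S ∉ T[0,3] ⇒ NO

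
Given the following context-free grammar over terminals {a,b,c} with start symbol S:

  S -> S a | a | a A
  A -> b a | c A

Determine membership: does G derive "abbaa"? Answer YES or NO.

Convert to CNF:
  S -> S T1 | T1 A | a
  A -> T0 T1 | T2 A
  T0 -> b
  T1 -> a
  T2 -> c

Fill CYK table bottom-up:
  [0..0]={S,T1}  "a"  orig:{S}
  [1..1]={T0}  "b"  orig:{}
  [2..2]={T0}  "b"  orig:{}
  [3..3]={S,T1}  "a"  orig:{S}
  [4..4]={S,T1}  "a"  orig:{S}
  [0..1]=∅  "ab"
  [1..2]=∅  "bb"
  [2..3]={A}  "ba"
  [3..4]={S}  "aa"
  [0..2]=∅  "abb"
  [1..3]=∅  "bba"
  [2..4]=∅  "baa"
  [0..3]=∅  "abba"
  [1..4]=∅  "bbaa"
  [0..4]=∅  "abbaa"

S ∉ T[0,4] ⇒ NO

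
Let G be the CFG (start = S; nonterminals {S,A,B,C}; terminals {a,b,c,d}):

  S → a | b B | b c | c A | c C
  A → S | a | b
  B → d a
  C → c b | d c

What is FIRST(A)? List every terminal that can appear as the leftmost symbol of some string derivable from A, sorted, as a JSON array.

Compute FIRST by fixpoint:
pass 1:
  A via A→a: +{a}
  A via A→b: +{b}
  B via B→d a: +{d}
  C via C→c b: +{c}
  C via C→d c: +{d}
  S via S→a: +{a}
  S via S→b B: +{b}
  S via S→c A: +{c}
  FIRST(S)={a,b,c}  FIRST(A)={a,b}  FIRST(B)={d}  FIRST(C)={c,d}
pass 2:
  A via A→S: +{c}
  FIRST(S)={a,b,c}  FIRST(A)={a,b,c}  FIRST(B)={d}  FIRST(C)={c,d}
pass 3: — fixpoint
  FIRST(S)={a,b,c}  FIRST(A)={a,b,c}  FIRST(B)={d}  FIRST(C)={c,d}

FIRST(A) = ["a", "b", "c"]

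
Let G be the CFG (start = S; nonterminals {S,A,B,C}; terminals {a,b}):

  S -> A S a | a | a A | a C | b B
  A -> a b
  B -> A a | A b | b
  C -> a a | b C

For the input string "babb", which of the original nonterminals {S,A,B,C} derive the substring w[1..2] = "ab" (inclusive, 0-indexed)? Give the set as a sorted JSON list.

CNF form of G:
  S -> A X2 | T0 A | T0 C | T1 B | a
  A -> T0 T1
  B -> A T0 | A T1 | b
  C -> T0 T0 | T1 C
  T0 -> a
  T1 -> b
  X2 -> S T0

Fill CYK table bottom-up, restricted to cells inside w[1..2]:
  [1..1]={S,T0}  "a"  orig:{S}
  [2..2]={B,T1}  "b"  orig:{B}
  [1..2]={A}  "ab"

Original NTs in T[1,2] deriving "ab": ["A"]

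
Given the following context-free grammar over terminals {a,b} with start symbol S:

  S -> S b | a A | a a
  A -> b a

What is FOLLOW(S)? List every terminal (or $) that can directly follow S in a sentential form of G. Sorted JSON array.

FIRST iteration:
iter 1:
  A via A→b a: +{b}
  S via S→a A: +{a}
  S: {a}  A: {b}
iter 2: (no change)
  S: {a}  A: {b}

FOLLOW iteration:
seed FOLLOW(S) with $
iter 1:
  S→S b: FOLLOW(S) ⊇ FIRST(b) = {b}; new: +{b}
  S→a A: FOLLOW(A) ⊇ FOLLOW(S) ⊇ {$,b}; new: +{$,b}
  S: {$,b}  A: {$,b}
iter 2: (stable)
  S: {$,b}  A: {$,b}

FOLLOW(S) = ["$", "b"]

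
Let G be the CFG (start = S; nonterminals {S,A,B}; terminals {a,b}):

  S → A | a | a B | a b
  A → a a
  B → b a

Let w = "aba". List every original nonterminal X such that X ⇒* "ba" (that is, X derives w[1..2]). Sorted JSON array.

Convert to CNF:
  S -> T0 B | T0 T0 | T0 T1 | a
  A -> T0 T0
  B -> T1 T0
  T0 -> a
  T1 -> b

CYK fill — only the sub-triangle for w[1..2]:
  cell(1,1) b: {T1}  orig:{}
  cell(2,2) a: {S,T0}  orig:{S}
  cell(1,2) ba: {B}

Original NTs in T[1,2] deriving "ba": ["B"]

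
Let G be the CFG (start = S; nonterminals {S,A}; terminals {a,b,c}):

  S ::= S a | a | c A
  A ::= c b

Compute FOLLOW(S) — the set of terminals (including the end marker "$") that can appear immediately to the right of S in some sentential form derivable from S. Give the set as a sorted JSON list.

Compute FIRST by fixpoint:
[1]
  A via A→c b: +{c}
  S via S→a: +{a}
  S via S→c A: +{c}
  FIRST(S)={a,c}  FIRST(A)={c}
[2] (stable)
  FIRST(S)={a,c}  FIRST(A)={c}

FOLLOW iteration:
initialize: $ ∈ FOLLOW(S)
iter 1:
  S→S a: FOLLOW(S) ⊇ FIRST(a) = {a}; new: +{a}
  S→c A: FOLLOW(A) ⊇ FOLLOW(S) ⊇ {$,a}; new: +{$,a}
  S: {$,a}  A: {$,a}
iter 2: — fixpoint
  S: {$,a}  A: {$,a}

FOLLOW(S) = ["$", "a"]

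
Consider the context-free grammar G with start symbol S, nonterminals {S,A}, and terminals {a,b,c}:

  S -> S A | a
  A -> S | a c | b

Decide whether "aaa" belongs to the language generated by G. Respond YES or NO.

CNF form of G:
  S -> S A | a
  A -> S A | T0 T1 | a | b
  T0 -> a
  T1 -> c

CYK fill:
  cell(0,0) a: {A,S,T0}  orig:{A,S}
  cell(1,1) a: {A,S,T0}  orig:{A,S}
  cell(2,2) a: {A,S,T0}  orig:{A,S}
  cell(0,1) aa: {A,S}
  cell(1,2) aa: {A,S}
  cell(0,2) aaa: {A,S}

S ∈ T[0,2] ⇒ YES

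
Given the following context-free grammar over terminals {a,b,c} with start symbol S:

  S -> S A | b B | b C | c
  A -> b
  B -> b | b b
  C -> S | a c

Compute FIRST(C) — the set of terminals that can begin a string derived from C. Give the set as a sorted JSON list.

Compute FIRST by fixpoint:
pass 1:
  A via A→b: +{b}
  B via B→b: +{b}
  C via C→a c: +{a}
  S via S→b B: +{b}
  S via S→c: +{c}
  FIRST[S]={b,c}  FIRST[A]={b}  FIRST[B]={b}  FIRST[C]={a}
pass 2:
  C via C→S: +{b,c}
  FIRST[S]={b,c}  FIRST[A]={b}  FIRST[B]={b}  FIRST[C]={a,b,c}
pass 3: (no change)
  FIRST[S]={b,c}  FIRST[A]={b}  FIRST[B]={b}  FIRST[C]={a,b,c}

FIRST(C) = ["a", "b", "c"]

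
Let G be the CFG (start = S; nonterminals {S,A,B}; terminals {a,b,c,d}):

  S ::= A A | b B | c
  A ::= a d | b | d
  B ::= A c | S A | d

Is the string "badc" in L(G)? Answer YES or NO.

CNF form of G:
  S -> A A | T3 B | c
  A -> T0 T1 | b | d
  B -> A T2 | S A | d
  T0 -> a
  T1 -> d
  T2 -> c
  T3 -> b

CYK fill:
  T[0,0] 'b' = {A,T3}  orig:{A}
  T[1,1] 'a' = {T0}  orig:{}
  T[2,2] 'd' = {A,B,T1}  orig:{A,B}
  T[3,3] 'c' = {S,T2}  orig:{S}
  T[0,1] 'ba' = ∅
  T[1,2] 'ad' = {A}
  T[2,3] 'dc' = {B}
  T[0,2] 'bad' = {S}
  T[1,3] 'adc' = {B}
  T[0,3] 'badc' = {S}

S ∈ T[0,3] ⇒ YES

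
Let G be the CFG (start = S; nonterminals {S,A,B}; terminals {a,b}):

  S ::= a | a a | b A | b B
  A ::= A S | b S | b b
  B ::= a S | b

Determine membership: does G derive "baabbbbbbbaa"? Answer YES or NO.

Convert to CNF:
  S -> T0 A | T0 B | T1 T1 | a
  A -> A S | T0 S | T0 T0
  B -> T1 S | b
  T0 -> b
  T1 -> a

CYK table (by increasing span):
  cell(0,0) b: {B,T0}  orig:{B}
  cell(1,1) a: {S,T1}  orig:{S}
  cell(2,2) a: {S,T1}  orig:{S}
  cell(3,3) b: {B,T0}  orig:{B}
  cell(4,4) b: {B,T0}  orig:{B}
  cell(5,5) b: {B,T0}  orig:{B}
  cell(6,6) b: {B,T0}  orig:{B}
  cell(7,7) b: {B,T0}  orig:{B}
  cell(8,8) b: {B,T0}  orig:{B}
  cell(9,9) b: {B,T0}  orig:{B}
  cell(10,10) a: {S,T1}  orig:{S}
  cell(11,11) a: {S,T1}  orig:{S}
  cell(0,1) ba: {A}
  cell(1,2) aa: {B,S}
  cell(2,3) ab: ∅
  cell(3,4) bb: {A,S}
  cell(4,5) bb: {A,S}
  cell(5,6) bb: {A,S}
  cell(6,7) bb: {A,S}
  cell(7,8) bb: {A,S}
  cell(8,9) bb: {A,S}
  cell(9,10) ba: {A}
  cell(10,11) aa: {B,S}
  cell(0,2) baa: {A,S}
  cell(1,3) aab: ∅
  cell(2,4) abb: {B}
  cell(3,5) bbb: {A,S}
  cell(4,6) bbb: {A,S}
  cell(5,7) bbb: {A,S}
  cell(6,8) bbb: {A,S}
  cell(7,9) bbb: {A,S}
  cell(8,10) bba: {A,S}
  cell(9,11) baa: {A,S}
  cell(0,3) baab: ∅
  cell(1,4) aabb: ∅
  cell(2,5) abbb: {B}
  cell(3,6) bbbb: {A,S}
  cell(4,7) bbbb: {A,S}
  cell(5,8) bbbb: {A,S}
  cell(6,9) bbbb: {A,S}
  cell(7,10) bbba: {A,S}
  cell(8,11) bbaa: {A,S}
  cell(0,4) baabb: {A}
  cell(1,5) aabbb: ∅
  cell(2,6) abbbb: {B}
  cell(3,7) bbbbb: {A,S}
  cell(4,8) bbbbb: {A,S}
  cell(5,9) bbbbb: {A,S}
  cell(6,10) bbbba: {A,S}
  cell(7,11) bbbaa: {A,S}
  cell(0,5) baabbb: {A}
  cell(1,6) aabbbb: ∅
  cell(2,7) abbbbb: {B}
  cell(3,8) bbbbbb: {A,S}
  cell(4,9) bbbbbb: {A,S}
  cell(5,10) bbbbba: {A,S}
  cell(6,11) bbbbaa: {A,S}
  cell(0,6) baabbbb: {A}
  cell(1,7) aabbbbb: ∅
  cell(2,8) abbbbbb: {B}
  cell(3,9) bbbbbbb: {A,S}
  cell(4,10) bbbbbba: {A,S}
  cell(5,11) bbbbbaa: {A,S}
  cell(0,7) baabbbbb: {A}
  cell(1,8) aabbbbbb: ∅
  cell(2,9) abbbbbbb: {B}
  cell(3,10) bbbbbbba: {A,S}
  cell(4,11) bbbbbbaa: {A,S}
  cell(0,8) baabbbbbb: {A}
  cell(1,9) aabbbbbbb: ∅
  cell(2,10) abbbbbbba: {B}
  cell(3,11) bbbbbbbaa: {A,S}
  cell(0,9) baabbbbbbb: {A}
  cell(1,10) aabbbbbbba: ∅
  cell(2,11) abbbbbbbaa: {B}
  cell(0,10) baabbbbbbba: {A}
  cell(1,11) aabbbbbbbaa: ∅
  cell(0,11) baabbbbbbbaa: {A}

S ∉ T[0,11] ⇒ NO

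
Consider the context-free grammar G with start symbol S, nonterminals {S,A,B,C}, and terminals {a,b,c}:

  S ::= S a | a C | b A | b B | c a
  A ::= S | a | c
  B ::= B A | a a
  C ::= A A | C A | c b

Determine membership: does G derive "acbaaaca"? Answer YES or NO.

CNF form of G:
  S -> S T0 | T0 C | T1 A | T1 B | T2 T0
  A -> S T0 | T0 C | T1 A | T1 B | T2 T0 | a | c
  B -> B A | T0 T0
  C -> A A | C A | T2 T1
  T0 -> a
  T1 -> b
  T2 -> c

Fill CYK table bottom-up:
  cell(0,0) a: {A,T0}  orig:{A}
  cell(1,1) c: {A,T2}  orig:{A}
  cell(2,2) b: {T1}  orig:{}
  cell(3,3) a: {A,T0}  orig:{A}
  cell(4,4) a: {A,T0}  orig:{A}
  cell(5,5) a: {A,T0}  orig:{A}
  cell(6,6) c: {A,T2}  orig:{A}
  cell(7,7) a: {A,T0}  orig:{A}
  cell(0,1) ac: {C}
  cell(1,2) cb: {C}
  cell(2,3) ba: {A,S}
  cell(3,4) aa: {B,C}
  cell(4,5) aa: {B,C}
  cell(5,6) ac: {C}
  cell(6,7) ca: {A,C,S}
  cell(0,2) acb: {A,S}
  cell(1,3) cba: {C}
  cell(2,4) baa: {A,C,S}
  cell(3,5) aaa: {A,B,C,S}
  cell(4,6) aac: {A,B,C,S}
  cell(5,7) aca: {A,C,S}
  cell(0,3) acba: {A,C,S}
  cell(1,4) cbaa: {C}
  cell(2,5) baaa: {A,C,S}
  cell(3,6) aaac: {A,B,C,S}
  cell(4,7) aaca: {A,B,C,S}
  cell(0,4) acbaa: {A,C,S}
  cell(1,5) cbaaa: {C}
  cell(2,6) baaac: {A,C,S}
  cell(3,7) aaaca: {A,B,C,S}
  cell(0,5) acbaaa: {A,C,S}
  cell(1,6) cbaaac: {C}
  cell(2,7) baaaca: {A,C,S}
  cell(0,6) acbaaac: {A,C,S}
  cell(1,7) cbaaaca: {C}
  cell(0,7) acbaaaca: {A,C,S}

S ∈ T[0,7] ⇒ YES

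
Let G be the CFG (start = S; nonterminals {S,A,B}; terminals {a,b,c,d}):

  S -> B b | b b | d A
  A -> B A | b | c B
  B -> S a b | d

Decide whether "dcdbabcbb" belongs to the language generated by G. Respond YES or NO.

CNF form of G:
  S -> B T2 | T2 T2 | T3 A
  A -> B A | T0 B | b
  B -> S X4 | d
  T0 -> c
  T1 -> a
  T2 -> b
  T3 -> d
  X4 -> T1 T2

Fill CYK table bottom-up:
  [0..0]={B,T3}  "d"  orig:{B}
  [1..1]={T0}  "c"  orig:{}
  [2..2]={B,T3}  "d"  orig:{B}
  [3..3]={A,T2}  "b"  orig:{A}
  [4..4]={T1}  "a"  orig:{}
  [5..5]={A,T2}  "b"  orig:{A}
  [6..6]={T0}  "c"  orig:{}
  [7..7]={A,T2}  "b"  orig:{A}
  [8..8]={A,T2}  "b"  orig:{A}
  [0..1]=∅  "dc"
  [1..2]={A}  "cd"
  [2..3]={A,S}  "db"
  [3..4]=∅  "ba"
  [4..5]={X4}  "ab"  orig:{}
  [5..6]=∅  "bc"
  [6..7]=∅  "cb"
  [7..8]={S}  "bb"
  [0..2]={A,S}  "dcd"
  [1..3]=∅  "cdb"
  [2..4]=∅  "dba"
  [3..5]=∅  "bab"
  [4..6]=∅  "abc"
  [5..7]=∅  "bcb"
  [6..8]=∅  "cbb"
  [0..3]=∅  "dcdb"
  [1..4]=∅  "cdba"
  [2..5]={B}  "dbab"
  [3..6]=∅  "babc"
  [4..7]=∅  "abcb"
  [5..8]=∅  "bcbb"
  [0..4]=∅  "dcdba"
  [1..5]={A}  "cdbab"
  [2..6]=∅  "dbabc"
  [3..7]=∅  "babcb"
  [4..8]=∅  "abcbb"
  [0..5]={A,S}  "dcdbab"
  [1..6]=∅  "cdbabc"
  [2..7]=∅  "dbabcb"
  [3..8]=∅  "babcbb"
  [0..6]=∅  "dcdbabc"
  [1..7]=∅  "cdbabcb"
  [2..8]=∅  "dbabcbb"
  [0..7]=∅  "dcdbabcb"
  [1..8]=∅  "cdbabcbb"
  [0..8]=∅  "dcdbabcbb"

S ∉ T[0,8] ⇒ NO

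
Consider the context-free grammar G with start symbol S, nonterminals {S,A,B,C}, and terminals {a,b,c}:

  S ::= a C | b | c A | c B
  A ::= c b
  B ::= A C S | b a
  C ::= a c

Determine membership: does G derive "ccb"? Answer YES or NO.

CNF form of G:
  S -> T0 A | T0 B | T2 C | b
  A -> T0 T1
  B -> A X3 | T1 T2
  C -> T2 T0
  T0 -> c
  T1 -> b
  T2 -> a
  X3 -> C S

CYK fill:
  cell(0,0) c: {T0}  orig:{}
  cell(1,1) c: {T0}  orig:{}
  cell(2,2) b: {S,T1}  orig:{S}
  cell(0,1) cc: ∅
  cell(1,2) cb: {A}
  cell(0,2) ccb: {S}

S ∈ T[0,2] ⇒ YES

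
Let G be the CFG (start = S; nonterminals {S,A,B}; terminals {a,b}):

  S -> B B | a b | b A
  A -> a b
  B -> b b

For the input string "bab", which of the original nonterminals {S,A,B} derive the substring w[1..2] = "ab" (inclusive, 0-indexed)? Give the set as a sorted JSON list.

Convert to CNF:
  S -> B B | T0 T1 | T1 A
  A -> T0 T1
  B -> T1 T1
  T0 -> a
  T1 -> b

Fill CYK table bottom-up — only the sub-triangle for w[1..2]:
  [1..1]={T0}  "a"  orig:{}
  [2..2]={T1}  "b"  orig:{}
  [1..2]={A,S}  "ab"

Original NTs in T[1,2] deriving "ab": ["A", "S"]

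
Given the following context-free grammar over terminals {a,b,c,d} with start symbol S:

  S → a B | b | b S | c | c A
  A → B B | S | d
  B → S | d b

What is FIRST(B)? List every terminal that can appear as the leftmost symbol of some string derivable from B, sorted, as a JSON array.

FIRST sets, iterate to fixpoint:
round 1:
  A via A→d: +{d}
  B via B→d b: +{d}
  S via S→a B: +{a}
  S via S→b: +{b}
  S via S→c: +{c}
  FIRST(S)={a,b,c}  FIRST(A)={d}  FIRST(B)={d}
round 2:
  A via A→S: +{a,b,c}
  B via B→S: +{a,b,c}
  FIRST(S)={a,b,c}  FIRST(A)={a,b,c,d}  FIRST(B)={a,b,c,d}
round 3: — fixpoint
  FIRST(S)={a,b,c}  FIRST(A)={a,b,c,d}  FIRST(B)={a,b,c,d}

FIRST(B) = ["a", "b", "c", "d"]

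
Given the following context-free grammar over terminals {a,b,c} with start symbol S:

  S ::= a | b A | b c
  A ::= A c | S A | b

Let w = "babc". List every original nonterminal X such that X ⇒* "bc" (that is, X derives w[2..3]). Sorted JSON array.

Convert to CNF:
  S -> T1 A | T1 T0 | a
  A -> A T0 | S A | b
  T0 -> c
  T1 -> b

Fill CYK table bottom-up (cells [i..j] with 2 ≤ i ≤ j ≤ 3 only):
  [2..2]={A,T1}  "b"  orig:{A}
  [3..3]={T0}  "c"  orig:{}
  [2..3]={A,S}  "bc"

Original NTs in T[2,3] deriving "bc": ["A", "S"]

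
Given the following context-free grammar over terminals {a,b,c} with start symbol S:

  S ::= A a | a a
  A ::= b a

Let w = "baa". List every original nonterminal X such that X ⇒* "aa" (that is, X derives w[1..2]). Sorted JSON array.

Convert to CNF:
  S -> A T1 | T1 T1
  A -> T0 T1
  T0 -> b
  T1 -> a

CYK fill (cells [i..j] with 1 ≤ i ≤ j ≤ 2 only):
  T[1,1] 'a' = {T1}  orig:{}
  T[2,2] 'a' = {T1}  orig:{}
  T[1,2] 'aa' = {S}

Original NTs in T[1,2] deriving "aa": ["S"]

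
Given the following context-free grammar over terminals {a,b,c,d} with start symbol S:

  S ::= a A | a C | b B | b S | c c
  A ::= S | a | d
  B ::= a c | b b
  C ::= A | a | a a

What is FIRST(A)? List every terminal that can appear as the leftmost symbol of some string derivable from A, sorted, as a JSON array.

FIRST sets, iterate to fixpoint:
round 1:
  A via A→a: +{a}
  A via A→d: +{d}
  B via B→a c: +{a}
  B via B→b b: +{b}
  C via C→A: +{a,d}
  S via S→a A: +{a}
  S via S→b B: +{b}
  S via S→c c: +{c}
  S: {a,b,c}  A: {a,d}  B: {a,b}  C: {a,d}
round 2:
  A via A→S: +{b,c}
  C via C→A: +{b,c}
  S: {a,b,c}  A: {a,b,c,d}  B: {a,b}  C: {a,b,c,d}
round 3: done
  S: {a,b,c}  A: {a,b,c,d}  B: {a,b}  C: {a,b,c,d}

FIRST(A) = ["a", "b", "c", "d"]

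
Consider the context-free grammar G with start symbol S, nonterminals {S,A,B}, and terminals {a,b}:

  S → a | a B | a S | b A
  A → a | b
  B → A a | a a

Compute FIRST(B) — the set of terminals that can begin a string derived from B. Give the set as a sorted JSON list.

Compute FIRST by fixpoint:
round 1:
  A via A→a: +{a}
  A via A→b: +{b}
  B via B→A a: +{a,b}
  S via S→a: +{a}
  S via S→b A: +{b}
  FIRST[S]={a,b}  FIRST[A]={a,b}  FIRST[B]={a,b}
round 2: (stable)
  FIRST[S]={a,b}  FIRST[A]={a,b}  FIRST[B]={a,b}

FIRST(B) = ["a", "b"]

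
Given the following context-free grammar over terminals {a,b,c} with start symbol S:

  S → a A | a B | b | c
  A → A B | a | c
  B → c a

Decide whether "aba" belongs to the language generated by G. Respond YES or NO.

Convert to CNF:
  S -> T1 A | T1 B | b | c
  A -> A B | a | c
  B -> T0 T1
  T0 -> c
  T1 -> a

Fill CYK table bottom-up:
  cell(0,0) a: {A,T1}  orig:{A}
  cell(1,1) b: {S}
  cell(2,2) a: {A,T1}  orig:{A}
  cell(0,1) ab: ∅
  cell(1,2) ba: ∅
  cell(0,2) aba: ∅

S ∉ T[0,2] ⇒ NO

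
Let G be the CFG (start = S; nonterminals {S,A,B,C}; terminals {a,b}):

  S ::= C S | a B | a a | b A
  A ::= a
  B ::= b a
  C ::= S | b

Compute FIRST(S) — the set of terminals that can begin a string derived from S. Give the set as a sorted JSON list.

FIRST iteration:
iter 1:
  A via A→a: +{a}
  B via B→b a: +{b}
  C via C→b: +{b}
  S via S→C S: +{b}
  S via S→a B: +{a}
  FIRST[S]={a,b}  FIRST[A]={a}  FIRST[B]={b}  FIRST[C]={b}
iter 2:
  C via C→S: +{a}
  FIRST[S]={a,b}  FIRST[A]={a}  FIRST[B]={b}  FIRST[C]={a,b}
iter 3: done
  FIRST[S]={a,b}  FIRST[A]={a}  FIRST[B]={b}  FIRST[C]={a,b}

FIRST(S) = ["a", "b"]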